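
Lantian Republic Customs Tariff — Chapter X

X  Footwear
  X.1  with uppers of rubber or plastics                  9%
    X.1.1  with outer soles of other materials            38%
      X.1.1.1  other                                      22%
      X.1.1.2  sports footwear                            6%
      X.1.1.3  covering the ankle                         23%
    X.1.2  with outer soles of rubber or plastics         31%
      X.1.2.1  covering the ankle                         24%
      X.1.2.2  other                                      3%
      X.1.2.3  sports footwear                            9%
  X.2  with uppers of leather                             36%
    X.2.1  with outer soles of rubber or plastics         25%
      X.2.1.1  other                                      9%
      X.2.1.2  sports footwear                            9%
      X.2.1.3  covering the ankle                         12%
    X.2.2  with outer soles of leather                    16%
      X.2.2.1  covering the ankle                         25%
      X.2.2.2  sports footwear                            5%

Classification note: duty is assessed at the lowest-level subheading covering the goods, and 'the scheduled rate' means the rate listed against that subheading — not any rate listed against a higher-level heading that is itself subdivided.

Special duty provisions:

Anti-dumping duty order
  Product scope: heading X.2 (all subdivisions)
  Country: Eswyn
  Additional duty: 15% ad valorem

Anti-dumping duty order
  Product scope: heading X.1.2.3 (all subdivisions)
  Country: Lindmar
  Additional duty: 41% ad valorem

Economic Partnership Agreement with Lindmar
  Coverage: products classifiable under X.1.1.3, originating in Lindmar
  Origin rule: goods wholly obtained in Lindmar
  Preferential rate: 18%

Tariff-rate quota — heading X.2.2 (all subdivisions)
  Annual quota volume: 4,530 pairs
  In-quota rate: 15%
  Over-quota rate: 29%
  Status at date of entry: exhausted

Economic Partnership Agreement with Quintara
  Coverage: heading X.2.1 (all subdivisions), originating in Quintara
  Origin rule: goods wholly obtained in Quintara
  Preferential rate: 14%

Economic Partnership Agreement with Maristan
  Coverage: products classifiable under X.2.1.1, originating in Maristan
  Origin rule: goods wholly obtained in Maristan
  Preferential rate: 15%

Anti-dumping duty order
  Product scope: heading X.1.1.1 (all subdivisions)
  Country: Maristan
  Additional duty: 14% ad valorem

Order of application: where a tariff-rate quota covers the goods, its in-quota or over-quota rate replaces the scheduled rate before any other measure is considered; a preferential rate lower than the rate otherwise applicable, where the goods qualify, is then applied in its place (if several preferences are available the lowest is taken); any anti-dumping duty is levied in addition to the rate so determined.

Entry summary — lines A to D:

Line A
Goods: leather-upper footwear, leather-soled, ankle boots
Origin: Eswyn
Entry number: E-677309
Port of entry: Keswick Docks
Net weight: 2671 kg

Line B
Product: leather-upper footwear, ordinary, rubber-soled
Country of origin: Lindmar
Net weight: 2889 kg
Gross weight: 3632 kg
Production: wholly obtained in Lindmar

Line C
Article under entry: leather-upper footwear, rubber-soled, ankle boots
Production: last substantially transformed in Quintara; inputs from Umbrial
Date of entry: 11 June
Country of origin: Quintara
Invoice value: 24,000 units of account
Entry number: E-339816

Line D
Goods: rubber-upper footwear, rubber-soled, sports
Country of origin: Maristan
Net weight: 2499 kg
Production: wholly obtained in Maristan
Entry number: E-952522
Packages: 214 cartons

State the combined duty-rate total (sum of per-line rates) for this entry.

Line A: leather-upper → X.2; leather-soled → X.2.2; ankle boots → X.2.2.1. Scheduled 25%. quota on X.2.2 exhausted → over-quota 29%; anti-dumping (Eswyn, X.2): +15%; total 29% + 15% = 44%. → 44%.
Line B: leather-upper → X.2; rubber-soled → X.2.1; ordinary → X.2.1.1. Scheduled 9%. Lindmar agreement on X.1.1.3: X.2.1.1 not covered. → 9%.
Line C: leather-upper → X.2; rubber-soled → X.2.1; ankle boots → X.2.1.3. Scheduled 12%. Quintara agreement on X.2.1: not wholly obtained. → 12%.
Line D: rubber-upper → X.1; rubber-soled → X.1.2; sports → X.1.2.3. Scheduled 9%. Maristan agreement on X.2.1.1: X.1.2.3 not covered. → 9%.
Sum: 44% + 9% + 12% + 9% = 74%.

74%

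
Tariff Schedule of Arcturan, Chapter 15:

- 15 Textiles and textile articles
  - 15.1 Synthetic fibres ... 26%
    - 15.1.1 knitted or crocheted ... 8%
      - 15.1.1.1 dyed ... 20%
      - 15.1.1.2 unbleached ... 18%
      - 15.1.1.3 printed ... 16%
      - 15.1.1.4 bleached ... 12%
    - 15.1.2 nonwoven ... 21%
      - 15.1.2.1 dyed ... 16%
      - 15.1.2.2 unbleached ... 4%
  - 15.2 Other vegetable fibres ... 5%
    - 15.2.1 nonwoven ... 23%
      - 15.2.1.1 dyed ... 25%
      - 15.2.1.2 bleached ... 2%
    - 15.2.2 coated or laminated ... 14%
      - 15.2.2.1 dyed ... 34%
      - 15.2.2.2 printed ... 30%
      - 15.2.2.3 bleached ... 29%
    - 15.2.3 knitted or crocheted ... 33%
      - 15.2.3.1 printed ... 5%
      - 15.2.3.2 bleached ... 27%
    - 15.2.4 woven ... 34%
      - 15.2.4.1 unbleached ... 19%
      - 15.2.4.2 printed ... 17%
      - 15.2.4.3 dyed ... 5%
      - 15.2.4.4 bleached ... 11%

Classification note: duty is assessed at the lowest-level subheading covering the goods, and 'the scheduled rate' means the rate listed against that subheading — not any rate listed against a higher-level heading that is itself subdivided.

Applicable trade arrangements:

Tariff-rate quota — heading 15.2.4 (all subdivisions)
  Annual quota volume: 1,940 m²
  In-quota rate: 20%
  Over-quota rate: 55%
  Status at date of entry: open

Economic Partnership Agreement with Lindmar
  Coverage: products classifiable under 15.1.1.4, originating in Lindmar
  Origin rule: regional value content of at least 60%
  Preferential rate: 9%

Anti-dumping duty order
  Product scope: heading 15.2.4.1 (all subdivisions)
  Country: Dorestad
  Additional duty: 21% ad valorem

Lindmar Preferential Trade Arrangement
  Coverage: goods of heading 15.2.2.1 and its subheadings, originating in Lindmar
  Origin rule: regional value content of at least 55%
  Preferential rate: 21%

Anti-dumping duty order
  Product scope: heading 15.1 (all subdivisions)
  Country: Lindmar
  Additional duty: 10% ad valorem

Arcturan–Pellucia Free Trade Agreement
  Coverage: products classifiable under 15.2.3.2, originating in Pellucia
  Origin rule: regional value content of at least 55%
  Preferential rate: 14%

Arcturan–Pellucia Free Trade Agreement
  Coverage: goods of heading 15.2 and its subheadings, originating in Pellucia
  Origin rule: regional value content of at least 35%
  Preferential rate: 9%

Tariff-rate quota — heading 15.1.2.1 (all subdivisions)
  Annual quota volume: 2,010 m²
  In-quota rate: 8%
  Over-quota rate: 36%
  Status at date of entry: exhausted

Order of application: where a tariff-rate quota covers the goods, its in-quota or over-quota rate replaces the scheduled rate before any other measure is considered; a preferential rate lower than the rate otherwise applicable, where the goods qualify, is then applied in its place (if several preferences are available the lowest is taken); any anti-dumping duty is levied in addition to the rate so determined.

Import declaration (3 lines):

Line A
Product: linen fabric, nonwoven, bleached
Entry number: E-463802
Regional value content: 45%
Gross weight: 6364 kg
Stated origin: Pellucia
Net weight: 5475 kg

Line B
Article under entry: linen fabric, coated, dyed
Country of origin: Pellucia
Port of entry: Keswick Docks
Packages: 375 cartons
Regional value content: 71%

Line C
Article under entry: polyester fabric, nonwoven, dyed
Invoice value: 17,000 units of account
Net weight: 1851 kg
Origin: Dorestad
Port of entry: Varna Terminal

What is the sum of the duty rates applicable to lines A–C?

47%

Line A: linen → 15.2; nonwoven → 15.2.1; bleached → 15.2.1.2. Scheduled 2%. Pellucia agreement on 15.2.3.2: 15.2.1.2 not covered; Pellucia agreement on 15.2: RVC ≥ 35% → 9% available; preference 9% not lower than 2% → no reduction. → 2%.
Line B: linen → 15.2; coated → 15.2.2; dyed → 15.2.2.1. Scheduled 34%. Pellucia agreement on 15.2.3.2: 15.2.2.1 not covered; Pellucia agreement on 15.2: RVC ≥ 35% → 9% available; preferential 9%. → 9%.
Line C: polyester → 15.1; nonwoven → 15.1.2; dyed → 15.1.2.1. Scheduled 16%. quota on 15.1.2.1 exhausted → over-quota 36%. → 36%.
Sum: 2% + 9% + 36% = 47%.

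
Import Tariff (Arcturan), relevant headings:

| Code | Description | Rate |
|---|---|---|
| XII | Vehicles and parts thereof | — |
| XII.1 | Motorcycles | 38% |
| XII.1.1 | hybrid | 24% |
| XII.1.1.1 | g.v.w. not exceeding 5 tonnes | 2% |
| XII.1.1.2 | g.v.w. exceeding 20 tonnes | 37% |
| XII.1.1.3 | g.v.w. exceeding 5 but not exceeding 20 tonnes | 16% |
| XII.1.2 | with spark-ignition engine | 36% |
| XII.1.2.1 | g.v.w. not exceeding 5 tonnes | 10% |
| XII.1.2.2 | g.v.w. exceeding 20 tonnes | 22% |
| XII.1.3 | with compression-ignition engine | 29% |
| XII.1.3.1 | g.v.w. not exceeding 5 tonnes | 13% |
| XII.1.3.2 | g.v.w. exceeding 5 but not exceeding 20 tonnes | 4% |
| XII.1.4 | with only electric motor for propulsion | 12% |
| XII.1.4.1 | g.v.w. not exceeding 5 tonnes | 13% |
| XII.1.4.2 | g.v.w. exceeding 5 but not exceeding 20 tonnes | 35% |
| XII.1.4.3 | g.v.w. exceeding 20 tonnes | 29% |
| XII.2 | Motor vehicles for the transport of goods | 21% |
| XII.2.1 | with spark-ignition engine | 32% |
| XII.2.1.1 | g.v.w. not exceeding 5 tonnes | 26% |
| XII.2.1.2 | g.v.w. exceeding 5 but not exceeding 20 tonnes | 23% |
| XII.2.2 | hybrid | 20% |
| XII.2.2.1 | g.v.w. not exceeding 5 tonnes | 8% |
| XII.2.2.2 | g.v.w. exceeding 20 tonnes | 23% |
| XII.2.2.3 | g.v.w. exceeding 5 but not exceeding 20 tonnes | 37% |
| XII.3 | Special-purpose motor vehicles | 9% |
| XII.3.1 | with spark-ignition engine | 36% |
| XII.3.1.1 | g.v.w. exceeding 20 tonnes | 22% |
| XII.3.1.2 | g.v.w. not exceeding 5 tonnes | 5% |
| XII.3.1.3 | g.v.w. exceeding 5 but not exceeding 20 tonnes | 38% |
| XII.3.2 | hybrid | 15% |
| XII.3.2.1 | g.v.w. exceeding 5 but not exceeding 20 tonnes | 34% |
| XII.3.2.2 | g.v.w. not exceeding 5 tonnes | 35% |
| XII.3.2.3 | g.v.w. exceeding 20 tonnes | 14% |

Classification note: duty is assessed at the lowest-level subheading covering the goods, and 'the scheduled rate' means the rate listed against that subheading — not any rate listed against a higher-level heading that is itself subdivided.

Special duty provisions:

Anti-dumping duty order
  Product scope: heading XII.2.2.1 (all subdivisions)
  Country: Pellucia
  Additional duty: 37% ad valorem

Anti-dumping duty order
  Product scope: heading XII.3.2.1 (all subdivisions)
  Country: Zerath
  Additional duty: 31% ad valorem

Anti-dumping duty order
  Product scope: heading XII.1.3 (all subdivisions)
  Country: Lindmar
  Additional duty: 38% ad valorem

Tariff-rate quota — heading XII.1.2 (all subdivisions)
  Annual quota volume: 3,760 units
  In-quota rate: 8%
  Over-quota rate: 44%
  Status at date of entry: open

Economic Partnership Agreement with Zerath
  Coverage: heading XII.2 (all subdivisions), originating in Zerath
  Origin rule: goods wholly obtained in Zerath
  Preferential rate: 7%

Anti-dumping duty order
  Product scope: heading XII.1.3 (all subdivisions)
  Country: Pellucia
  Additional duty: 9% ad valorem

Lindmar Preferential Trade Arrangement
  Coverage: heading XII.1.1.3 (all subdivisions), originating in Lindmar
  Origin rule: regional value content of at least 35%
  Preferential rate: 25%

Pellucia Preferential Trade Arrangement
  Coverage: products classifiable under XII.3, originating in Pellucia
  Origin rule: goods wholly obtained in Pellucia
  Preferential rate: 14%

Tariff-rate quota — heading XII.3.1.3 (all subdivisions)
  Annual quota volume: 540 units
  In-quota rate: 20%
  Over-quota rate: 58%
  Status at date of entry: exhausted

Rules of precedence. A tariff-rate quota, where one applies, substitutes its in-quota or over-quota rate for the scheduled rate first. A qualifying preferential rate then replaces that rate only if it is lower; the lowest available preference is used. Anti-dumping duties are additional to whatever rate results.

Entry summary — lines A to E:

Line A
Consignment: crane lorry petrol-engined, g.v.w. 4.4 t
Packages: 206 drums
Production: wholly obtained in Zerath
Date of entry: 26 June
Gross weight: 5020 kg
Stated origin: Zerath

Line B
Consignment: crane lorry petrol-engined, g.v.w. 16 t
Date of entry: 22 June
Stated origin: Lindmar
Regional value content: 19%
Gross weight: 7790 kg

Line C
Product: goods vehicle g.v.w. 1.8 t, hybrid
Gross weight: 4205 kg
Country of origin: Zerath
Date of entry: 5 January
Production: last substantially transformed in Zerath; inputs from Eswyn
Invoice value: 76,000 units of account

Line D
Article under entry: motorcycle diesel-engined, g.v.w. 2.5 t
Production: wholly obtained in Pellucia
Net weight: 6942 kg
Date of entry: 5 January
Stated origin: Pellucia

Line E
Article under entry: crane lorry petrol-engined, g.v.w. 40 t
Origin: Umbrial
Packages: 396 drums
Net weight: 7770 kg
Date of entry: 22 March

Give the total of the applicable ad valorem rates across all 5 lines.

Line A: crane lorry → XII.3; petrol-engined → XII.3.1; g.v.w. 4.4 t → XII.3.1.2. Scheduled 5%. Zerath agreement on XII.2: XII.3.1.2 not covered. → 5%.
Line B: crane lorry → XII.3; petrol-engined → XII.3.1; g.v.w. 16 t → XII.3.1.3. Scheduled 38%. quota on XII.3.1.3 exhausted → over-quota 58%; Lindmar agreement on XII.1.1.3: XII.3.1.3 not covered. → 58%.
Line C: goods vehicle → XII.2; hybrid → XII.2.2; g.v.w. 1.8 t → XII.2.2.1. Scheduled 8%. Zerath agreement on XII.2: not wholly obtained. → 8%.
Line D: motorcycle → XII.1; diesel-engined → XII.1.3; g.v.w. 2.5 t → XII.1.3.1. Scheduled 13%. Pellucia agreement on XII.3: XII.1.3.1 not covered; anti-dumping (Pellucia, XII.1.3): +9%; total 13% + 9% = 22%. → 22%.
Line E: crane lorry → XII.3; petrol-engined → XII.3.1; g.v.w. 40 t → XII.3.1.1. Scheduled 22%. No special measure applies. → 22%.
Sum: 5% + 58% + 8% + 22% + 22% = 115%.

115%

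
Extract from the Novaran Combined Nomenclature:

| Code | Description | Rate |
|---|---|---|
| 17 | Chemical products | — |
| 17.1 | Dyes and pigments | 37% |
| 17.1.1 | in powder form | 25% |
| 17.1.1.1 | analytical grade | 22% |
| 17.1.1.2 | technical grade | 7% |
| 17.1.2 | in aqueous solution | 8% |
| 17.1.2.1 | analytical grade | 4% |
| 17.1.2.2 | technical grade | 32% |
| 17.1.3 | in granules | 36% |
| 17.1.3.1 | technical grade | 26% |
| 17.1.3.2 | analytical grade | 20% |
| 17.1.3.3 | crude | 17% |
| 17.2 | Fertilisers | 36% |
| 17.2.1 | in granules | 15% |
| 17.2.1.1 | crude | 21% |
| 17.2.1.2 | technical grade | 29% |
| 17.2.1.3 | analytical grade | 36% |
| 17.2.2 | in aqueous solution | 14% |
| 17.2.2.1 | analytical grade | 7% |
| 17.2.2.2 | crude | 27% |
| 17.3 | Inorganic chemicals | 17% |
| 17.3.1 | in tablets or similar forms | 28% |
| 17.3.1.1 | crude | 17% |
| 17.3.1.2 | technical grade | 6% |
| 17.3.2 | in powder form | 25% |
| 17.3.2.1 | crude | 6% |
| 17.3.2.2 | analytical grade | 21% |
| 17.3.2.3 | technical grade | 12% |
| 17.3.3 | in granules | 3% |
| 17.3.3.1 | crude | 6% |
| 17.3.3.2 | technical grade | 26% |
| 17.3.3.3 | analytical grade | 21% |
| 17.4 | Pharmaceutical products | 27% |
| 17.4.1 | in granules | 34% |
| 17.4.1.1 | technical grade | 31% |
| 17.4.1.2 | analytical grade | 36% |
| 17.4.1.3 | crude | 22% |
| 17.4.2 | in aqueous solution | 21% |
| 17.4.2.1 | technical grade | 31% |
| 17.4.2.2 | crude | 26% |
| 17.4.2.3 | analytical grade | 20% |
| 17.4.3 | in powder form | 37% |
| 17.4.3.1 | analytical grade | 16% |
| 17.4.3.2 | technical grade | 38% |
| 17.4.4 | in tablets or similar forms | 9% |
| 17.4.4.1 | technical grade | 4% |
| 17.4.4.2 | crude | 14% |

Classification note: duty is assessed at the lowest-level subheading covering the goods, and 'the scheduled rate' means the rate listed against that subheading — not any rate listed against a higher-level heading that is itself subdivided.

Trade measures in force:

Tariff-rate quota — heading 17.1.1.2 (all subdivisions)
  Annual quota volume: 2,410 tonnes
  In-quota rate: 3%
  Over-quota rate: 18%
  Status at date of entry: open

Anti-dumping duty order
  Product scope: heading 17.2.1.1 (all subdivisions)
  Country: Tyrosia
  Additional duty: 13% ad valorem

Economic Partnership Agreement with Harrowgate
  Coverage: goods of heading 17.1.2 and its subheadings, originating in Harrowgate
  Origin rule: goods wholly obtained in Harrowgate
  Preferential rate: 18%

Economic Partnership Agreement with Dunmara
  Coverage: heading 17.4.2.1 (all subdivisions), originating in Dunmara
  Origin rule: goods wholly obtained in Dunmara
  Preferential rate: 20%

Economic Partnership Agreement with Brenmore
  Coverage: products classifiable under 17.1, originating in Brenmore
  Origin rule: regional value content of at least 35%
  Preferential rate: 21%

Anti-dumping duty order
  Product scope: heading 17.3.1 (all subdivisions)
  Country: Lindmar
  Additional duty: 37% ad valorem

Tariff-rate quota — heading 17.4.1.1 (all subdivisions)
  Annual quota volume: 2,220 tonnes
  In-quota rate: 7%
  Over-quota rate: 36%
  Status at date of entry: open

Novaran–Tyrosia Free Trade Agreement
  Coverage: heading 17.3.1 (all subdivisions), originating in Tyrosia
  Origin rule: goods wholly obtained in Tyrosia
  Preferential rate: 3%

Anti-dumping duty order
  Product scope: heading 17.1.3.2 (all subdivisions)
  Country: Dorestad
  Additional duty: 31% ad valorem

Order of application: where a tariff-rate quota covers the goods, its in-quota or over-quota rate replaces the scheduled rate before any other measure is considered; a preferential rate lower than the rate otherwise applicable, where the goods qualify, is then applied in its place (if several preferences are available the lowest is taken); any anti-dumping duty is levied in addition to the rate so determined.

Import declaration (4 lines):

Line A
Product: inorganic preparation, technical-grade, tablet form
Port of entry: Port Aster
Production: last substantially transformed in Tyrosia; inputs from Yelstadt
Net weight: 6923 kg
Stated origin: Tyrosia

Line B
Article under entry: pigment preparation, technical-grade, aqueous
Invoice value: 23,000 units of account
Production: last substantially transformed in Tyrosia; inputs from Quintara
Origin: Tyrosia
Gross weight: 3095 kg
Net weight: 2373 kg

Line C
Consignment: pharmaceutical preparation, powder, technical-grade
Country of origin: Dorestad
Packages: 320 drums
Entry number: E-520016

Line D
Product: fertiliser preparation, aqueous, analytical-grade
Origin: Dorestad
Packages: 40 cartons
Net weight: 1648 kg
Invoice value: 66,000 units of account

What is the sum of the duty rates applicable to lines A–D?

Line A: inorganic → 17.3; tablet form → 17.3.1; technical-grade → 17.3.1.2. Scheduled 6%. Tyrosia agreement on 17.3.1: not wholly obtained. → 6%.
Line B: pigment → 17.1; aqueous → 17.1.2; technical-grade → 17.1.2.2. Scheduled 32%. Tyrosia agreement on 17.3.1: 17.1.2.2 not covered. → 32%.
Line C: pharmaceutical → 17.4; powder → 17.4.3; technical-grade → 17.4.3.2. Scheduled 38%. No special measure applies. → 38%.
Line D: fertiliser → 17.2; aqueous → 17.2.2; analytical-grade → 17.2.2.1. Scheduled 7%. No special measure applies. → 7%.
Sum: 6% + 32% + 38% + 7% = 83%.

83%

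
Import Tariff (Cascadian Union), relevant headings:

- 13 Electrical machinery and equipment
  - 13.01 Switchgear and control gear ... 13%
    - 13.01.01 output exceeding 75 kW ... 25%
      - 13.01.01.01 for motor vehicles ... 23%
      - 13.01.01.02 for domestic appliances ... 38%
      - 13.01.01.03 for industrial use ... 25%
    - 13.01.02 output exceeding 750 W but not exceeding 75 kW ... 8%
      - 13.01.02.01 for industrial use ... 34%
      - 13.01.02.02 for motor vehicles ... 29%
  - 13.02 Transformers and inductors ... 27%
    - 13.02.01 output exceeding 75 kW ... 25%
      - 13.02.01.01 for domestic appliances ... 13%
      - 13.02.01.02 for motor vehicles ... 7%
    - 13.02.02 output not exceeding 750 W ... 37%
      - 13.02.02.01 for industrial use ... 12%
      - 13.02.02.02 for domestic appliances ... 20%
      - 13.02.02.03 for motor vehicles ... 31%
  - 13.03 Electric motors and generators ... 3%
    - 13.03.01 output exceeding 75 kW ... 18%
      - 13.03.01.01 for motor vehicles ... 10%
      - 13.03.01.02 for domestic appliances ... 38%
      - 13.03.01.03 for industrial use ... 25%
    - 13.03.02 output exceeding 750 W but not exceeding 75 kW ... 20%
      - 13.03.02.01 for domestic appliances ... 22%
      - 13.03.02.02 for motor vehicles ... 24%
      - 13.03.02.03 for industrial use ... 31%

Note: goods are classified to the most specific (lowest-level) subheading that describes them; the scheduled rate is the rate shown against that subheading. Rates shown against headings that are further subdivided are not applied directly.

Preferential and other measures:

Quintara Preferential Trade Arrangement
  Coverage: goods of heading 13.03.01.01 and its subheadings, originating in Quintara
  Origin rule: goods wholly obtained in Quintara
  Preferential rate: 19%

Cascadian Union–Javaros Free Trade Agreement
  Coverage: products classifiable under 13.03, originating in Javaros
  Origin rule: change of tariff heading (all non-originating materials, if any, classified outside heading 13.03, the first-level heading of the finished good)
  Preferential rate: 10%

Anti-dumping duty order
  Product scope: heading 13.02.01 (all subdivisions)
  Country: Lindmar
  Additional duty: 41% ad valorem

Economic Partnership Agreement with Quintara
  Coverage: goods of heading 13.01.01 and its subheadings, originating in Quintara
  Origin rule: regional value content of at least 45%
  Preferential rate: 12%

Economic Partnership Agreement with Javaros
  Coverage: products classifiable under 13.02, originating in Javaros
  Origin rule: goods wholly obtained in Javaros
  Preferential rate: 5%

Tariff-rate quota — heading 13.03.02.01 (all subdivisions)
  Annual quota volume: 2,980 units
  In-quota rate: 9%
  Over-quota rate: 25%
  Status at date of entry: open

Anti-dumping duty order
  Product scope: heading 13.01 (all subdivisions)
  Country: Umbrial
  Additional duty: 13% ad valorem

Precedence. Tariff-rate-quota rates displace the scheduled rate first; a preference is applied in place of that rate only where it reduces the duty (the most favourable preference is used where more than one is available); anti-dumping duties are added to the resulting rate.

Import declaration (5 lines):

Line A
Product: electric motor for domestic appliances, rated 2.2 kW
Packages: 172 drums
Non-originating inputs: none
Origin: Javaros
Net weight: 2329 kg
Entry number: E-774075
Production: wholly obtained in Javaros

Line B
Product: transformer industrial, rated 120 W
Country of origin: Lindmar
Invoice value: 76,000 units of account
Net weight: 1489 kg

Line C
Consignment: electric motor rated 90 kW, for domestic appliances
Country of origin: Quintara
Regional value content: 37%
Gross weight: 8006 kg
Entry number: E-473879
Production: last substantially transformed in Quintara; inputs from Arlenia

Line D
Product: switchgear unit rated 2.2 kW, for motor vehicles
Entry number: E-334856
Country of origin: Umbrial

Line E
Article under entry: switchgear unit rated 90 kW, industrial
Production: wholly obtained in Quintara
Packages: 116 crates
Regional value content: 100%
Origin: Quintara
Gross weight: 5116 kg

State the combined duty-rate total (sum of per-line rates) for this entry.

113%

Line A: electric motor → 13.03; rated 2.2 kW → 13.03.02; for domestic appliances → 13.03.02.01. Scheduled 22%. quota on 13.03.02.01 open → in-quota 9%; Javaros agreement on 13.03: CTH met → 10% available; Javaros agreement on 13.02: 13.03.02.01 not covered; preference 10% not lower than 9% → no reduction. → 9%.
Line B: transformer → 13.02; rated 120 W → 13.02.02; industrial → 13.02.02.01. Scheduled 12%. No special measure applies. → 12%.
Line C: electric motor → 13.03; rated 90 kW → 13.03.01; for domestic appliances → 13.03.01.02. Scheduled 38%. Quintara agreement on 13.03.01.01: 13.03.01.02 not covered; Quintara agreement on 13.01.01: 13.03.01.02 not covered. → 38%.
Line D: switchgear unit → 13.01; rated 2.2 kW → 13.01.02; for motor vehicles → 13.01.02.02. Scheduled 29%. anti-dumping (Umbrial, 13.01): +13%; total 29% + 13% = 42%. → 42%.
Line E: switchgear unit → 13.01; rated 90 kW → 13.01.01; industrial → 13.01.01.03. Scheduled 25%. Quintara agreement on 13.03.01.01: 13.01.01.03 not covered; Quintara agreement on 13.01.01: RVC ≥ 45% → 12% available; preferential 12%. → 12%.
Sum: 9% + 12% + 38% + 42% + 12% = 113%.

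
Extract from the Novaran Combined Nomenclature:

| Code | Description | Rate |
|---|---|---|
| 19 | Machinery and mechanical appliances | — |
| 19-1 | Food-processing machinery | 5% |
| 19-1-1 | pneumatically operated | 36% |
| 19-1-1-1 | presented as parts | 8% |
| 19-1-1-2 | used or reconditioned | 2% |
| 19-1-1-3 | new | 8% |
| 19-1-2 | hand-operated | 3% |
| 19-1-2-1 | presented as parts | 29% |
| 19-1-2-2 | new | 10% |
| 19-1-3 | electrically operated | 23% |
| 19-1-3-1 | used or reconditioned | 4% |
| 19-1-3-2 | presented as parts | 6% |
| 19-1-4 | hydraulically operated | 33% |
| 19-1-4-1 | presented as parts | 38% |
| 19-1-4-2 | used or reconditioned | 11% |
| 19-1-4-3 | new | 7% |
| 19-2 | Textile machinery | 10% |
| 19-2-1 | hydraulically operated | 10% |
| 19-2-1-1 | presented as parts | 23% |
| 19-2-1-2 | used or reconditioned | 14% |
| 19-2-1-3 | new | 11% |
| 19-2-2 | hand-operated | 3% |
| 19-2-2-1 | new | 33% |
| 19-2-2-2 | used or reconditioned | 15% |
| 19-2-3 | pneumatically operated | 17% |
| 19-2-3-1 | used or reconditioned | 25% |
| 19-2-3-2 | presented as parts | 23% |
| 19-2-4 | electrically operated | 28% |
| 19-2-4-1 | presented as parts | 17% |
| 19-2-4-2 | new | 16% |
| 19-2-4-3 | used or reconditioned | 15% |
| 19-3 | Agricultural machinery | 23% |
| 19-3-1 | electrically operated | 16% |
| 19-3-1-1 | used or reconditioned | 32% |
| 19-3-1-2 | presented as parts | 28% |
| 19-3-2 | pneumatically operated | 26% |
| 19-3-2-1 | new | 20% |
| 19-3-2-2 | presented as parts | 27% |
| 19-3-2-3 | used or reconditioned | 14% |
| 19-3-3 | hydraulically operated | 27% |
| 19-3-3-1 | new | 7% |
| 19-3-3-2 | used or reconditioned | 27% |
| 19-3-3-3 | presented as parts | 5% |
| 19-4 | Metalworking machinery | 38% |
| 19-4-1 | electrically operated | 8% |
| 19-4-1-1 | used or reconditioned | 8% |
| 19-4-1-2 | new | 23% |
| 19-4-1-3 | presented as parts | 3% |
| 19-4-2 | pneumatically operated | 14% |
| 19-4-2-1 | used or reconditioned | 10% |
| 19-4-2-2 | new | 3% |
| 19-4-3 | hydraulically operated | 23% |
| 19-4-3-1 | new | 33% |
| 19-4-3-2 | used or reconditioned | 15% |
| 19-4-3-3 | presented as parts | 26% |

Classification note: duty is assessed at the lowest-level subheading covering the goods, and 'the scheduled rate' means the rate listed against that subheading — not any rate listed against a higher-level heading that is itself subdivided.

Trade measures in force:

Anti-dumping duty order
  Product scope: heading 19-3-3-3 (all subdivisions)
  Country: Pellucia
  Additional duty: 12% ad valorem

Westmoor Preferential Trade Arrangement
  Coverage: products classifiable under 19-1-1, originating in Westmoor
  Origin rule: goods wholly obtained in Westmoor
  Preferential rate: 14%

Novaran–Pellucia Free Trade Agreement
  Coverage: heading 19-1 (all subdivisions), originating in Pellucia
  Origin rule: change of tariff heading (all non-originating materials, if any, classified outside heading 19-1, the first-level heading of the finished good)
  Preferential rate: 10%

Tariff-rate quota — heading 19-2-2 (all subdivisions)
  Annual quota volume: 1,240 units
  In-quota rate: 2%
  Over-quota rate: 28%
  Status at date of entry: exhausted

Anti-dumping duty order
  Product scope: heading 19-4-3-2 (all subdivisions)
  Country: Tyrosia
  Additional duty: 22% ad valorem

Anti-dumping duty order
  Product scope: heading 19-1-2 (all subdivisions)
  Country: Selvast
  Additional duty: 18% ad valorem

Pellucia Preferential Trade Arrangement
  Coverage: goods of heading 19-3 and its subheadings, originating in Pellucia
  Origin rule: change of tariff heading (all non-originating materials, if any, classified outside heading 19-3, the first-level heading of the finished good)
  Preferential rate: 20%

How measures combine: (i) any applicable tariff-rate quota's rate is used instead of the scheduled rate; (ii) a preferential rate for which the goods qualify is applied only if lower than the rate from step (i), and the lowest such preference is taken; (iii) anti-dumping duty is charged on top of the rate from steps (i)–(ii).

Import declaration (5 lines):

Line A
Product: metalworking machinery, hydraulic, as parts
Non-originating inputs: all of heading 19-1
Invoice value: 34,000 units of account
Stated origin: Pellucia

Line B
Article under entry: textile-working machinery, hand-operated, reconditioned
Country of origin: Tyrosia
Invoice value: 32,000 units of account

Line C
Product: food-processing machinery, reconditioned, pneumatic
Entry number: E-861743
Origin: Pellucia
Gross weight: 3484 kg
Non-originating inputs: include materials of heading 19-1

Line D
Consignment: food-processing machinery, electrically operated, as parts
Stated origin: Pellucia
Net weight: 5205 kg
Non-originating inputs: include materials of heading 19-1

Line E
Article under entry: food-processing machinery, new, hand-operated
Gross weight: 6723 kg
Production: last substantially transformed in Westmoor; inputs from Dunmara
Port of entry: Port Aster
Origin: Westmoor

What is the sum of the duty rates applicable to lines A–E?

Line A: metalworking → 19-4; hydraulic → 19-4-3; as parts → 19-4-3-3. Scheduled 26%. Pellucia agreement on 19-1: 19-4-3-3 not covered; Pellucia agreement on 19-3: 19-4-3-3 not covered. → 26%.
Line B: textile-working → 19-2; hand-operated → 19-2-2; reconditioned → 19-2-2-2. Scheduled 15%. quota on 19-2-2 exhausted → over-quota 28%. → 28%.
Line C: food-processing → 19-1; pneumatic → 19-1-1; reconditioned → 19-1-1-2. Scheduled 2%. Pellucia agreement on 19-1: CTH not met; Pellucia agreement on 19-3: 19-1-1-2 not covered. → 2%.
Line D: food-processing → 19-1; electrically operated → 19-1-3; as parts → 19-1-3-2. Scheduled 6%. Pellucia agreement on 19-1: CTH not met; Pellucia agreement on 19-3: 19-1-3-2 not covered. → 6%.
Line E: food-processing → 19-1; hand-operated → 19-1-2; new → 19-1-2-2. Scheduled 10%. Westmoor agreement on 19-1-1: 19-1-2-2 not covered. → 10%.
Sum: 26% + 28% + 2% + 6% + 10% = 72%.

72%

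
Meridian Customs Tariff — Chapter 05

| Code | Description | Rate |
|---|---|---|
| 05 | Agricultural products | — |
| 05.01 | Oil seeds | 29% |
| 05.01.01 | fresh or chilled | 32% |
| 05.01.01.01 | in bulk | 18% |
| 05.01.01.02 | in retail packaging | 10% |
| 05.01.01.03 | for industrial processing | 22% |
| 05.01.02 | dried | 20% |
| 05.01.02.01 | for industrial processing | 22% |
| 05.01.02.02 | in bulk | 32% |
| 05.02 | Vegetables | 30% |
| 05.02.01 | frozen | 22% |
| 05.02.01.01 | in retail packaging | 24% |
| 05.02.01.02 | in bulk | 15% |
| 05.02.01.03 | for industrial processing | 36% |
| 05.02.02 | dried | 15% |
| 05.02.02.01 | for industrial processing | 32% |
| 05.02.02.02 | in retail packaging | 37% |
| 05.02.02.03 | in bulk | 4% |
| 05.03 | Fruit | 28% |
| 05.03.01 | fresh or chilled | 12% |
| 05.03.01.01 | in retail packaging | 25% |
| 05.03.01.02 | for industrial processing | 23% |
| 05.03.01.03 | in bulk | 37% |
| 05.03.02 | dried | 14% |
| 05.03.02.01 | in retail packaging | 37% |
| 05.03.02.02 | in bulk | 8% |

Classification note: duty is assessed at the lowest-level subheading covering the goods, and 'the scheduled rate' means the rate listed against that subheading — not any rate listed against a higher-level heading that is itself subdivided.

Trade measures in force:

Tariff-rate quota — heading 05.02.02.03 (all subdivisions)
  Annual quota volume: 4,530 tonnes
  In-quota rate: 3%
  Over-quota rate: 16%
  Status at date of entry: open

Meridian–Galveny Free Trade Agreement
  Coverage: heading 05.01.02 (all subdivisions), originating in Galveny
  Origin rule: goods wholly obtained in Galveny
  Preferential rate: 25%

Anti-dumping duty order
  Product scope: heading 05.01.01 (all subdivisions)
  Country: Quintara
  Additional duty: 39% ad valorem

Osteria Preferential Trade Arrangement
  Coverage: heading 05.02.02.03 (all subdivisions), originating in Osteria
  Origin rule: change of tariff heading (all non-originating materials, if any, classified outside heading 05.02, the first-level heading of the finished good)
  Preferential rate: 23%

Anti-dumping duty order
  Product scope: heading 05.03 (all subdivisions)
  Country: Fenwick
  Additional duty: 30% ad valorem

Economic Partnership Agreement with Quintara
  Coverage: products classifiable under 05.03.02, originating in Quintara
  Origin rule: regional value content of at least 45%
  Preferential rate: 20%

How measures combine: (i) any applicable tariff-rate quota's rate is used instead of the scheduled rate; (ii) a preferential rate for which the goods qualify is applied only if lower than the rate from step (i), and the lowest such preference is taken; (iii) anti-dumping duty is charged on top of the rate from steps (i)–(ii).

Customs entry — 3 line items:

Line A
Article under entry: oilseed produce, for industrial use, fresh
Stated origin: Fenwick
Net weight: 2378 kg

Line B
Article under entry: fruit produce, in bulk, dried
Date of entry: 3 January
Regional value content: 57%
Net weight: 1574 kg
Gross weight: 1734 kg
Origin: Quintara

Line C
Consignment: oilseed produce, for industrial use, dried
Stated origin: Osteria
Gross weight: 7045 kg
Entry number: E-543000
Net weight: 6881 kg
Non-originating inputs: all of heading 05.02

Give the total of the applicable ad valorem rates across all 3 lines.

Line A: oilseed → 05.01; fresh → 05.01.01; for industrial use → 05.01.01.03. Scheduled 22%. No special measure applies. → 22%.
Line B: fruit → 05.03; dried → 05.03.02; in bulk → 05.03.02.02. Scheduled 8%. Quintara agreement on 05.03.02: RVC ≥ 45% → 20% available; preference 20% not lower than 8% → no reduction. → 8%.
Line C: oilseed → 05.01; dried → 05.01.02; for industrial use → 05.01.02.01. Scheduled 22%. Osteria agreement on 05.02.02.03: 05.01.02.01 not covered. → 22%.
Sum: 22% + 8% + 22% = 52%.

52%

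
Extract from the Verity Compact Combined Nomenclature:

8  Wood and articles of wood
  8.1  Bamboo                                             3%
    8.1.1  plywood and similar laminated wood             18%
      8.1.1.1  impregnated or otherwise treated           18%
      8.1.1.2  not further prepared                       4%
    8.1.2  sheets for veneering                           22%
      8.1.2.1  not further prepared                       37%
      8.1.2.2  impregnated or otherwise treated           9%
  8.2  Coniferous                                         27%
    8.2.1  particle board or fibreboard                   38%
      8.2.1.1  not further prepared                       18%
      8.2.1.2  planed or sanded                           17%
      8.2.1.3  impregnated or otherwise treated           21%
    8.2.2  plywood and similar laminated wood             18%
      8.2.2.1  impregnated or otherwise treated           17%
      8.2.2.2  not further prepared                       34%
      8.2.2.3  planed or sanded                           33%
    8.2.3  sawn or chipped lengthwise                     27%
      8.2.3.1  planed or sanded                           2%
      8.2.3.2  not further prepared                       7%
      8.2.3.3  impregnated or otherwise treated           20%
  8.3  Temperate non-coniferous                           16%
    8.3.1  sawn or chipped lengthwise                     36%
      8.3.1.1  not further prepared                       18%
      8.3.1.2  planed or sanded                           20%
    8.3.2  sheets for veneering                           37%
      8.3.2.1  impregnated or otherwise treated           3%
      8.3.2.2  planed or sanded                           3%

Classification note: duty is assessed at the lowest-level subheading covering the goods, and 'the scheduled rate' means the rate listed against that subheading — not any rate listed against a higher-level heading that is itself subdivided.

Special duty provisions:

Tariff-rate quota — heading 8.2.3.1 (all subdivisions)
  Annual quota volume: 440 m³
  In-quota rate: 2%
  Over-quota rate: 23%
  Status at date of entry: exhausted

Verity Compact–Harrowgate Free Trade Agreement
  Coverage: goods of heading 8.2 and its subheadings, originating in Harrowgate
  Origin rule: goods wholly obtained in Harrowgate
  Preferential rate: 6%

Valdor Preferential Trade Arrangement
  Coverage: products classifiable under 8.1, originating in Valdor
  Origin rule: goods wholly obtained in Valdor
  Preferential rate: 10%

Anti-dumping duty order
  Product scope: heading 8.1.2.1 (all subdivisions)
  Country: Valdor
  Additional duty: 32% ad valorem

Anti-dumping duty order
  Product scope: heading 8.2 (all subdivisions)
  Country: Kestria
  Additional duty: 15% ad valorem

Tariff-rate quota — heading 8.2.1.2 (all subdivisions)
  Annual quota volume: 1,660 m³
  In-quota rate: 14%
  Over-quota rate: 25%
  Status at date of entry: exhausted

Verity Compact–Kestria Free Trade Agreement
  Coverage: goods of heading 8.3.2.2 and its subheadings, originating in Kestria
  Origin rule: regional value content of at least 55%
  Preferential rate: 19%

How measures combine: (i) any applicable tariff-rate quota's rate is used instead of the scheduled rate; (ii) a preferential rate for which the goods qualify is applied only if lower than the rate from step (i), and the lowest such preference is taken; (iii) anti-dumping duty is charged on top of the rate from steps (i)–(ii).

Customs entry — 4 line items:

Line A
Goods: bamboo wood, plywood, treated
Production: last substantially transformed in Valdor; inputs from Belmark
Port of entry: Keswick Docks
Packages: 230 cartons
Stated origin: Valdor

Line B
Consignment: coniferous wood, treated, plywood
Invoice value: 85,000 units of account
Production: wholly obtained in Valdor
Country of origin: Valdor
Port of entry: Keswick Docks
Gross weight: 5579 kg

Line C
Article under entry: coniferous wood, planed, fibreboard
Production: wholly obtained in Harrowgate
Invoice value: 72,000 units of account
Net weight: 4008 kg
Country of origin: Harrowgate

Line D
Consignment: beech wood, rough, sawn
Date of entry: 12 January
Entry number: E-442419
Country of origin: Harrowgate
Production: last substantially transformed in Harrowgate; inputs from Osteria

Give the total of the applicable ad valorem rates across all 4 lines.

Line A: bamboo → 8.1; plywood → 8.1.1; treated → 8.1.1.1. Scheduled 18%. Valdor agreement on 8.1: not wholly obtained. → 18%.
Line B: coniferous → 8.2; plywood → 8.2.2; treated → 8.2.2.1. Scheduled 17%. Valdor agreement on 8.1: 8.2.2.1 not covered. → 17%.
Line C: coniferous → 8.2; fibreboard → 8.2.1; planed → 8.2.1.2. Scheduled 17%. quota on 8.2.1.2 exhausted → over-quota 25%; Harrowgate agreement on 8.2: wholly obtained → 6% available; preferential 6%. → 6%.
Line D: beech → 8.3; sawn → 8.3.1; rough → 8.3.1.1. Scheduled 18%. Harrowgate agreement on 8.2: 8.3.1.1 not covered. → 18%.
Sum: 18% + 17% + 6% + 18% = 59%.

59%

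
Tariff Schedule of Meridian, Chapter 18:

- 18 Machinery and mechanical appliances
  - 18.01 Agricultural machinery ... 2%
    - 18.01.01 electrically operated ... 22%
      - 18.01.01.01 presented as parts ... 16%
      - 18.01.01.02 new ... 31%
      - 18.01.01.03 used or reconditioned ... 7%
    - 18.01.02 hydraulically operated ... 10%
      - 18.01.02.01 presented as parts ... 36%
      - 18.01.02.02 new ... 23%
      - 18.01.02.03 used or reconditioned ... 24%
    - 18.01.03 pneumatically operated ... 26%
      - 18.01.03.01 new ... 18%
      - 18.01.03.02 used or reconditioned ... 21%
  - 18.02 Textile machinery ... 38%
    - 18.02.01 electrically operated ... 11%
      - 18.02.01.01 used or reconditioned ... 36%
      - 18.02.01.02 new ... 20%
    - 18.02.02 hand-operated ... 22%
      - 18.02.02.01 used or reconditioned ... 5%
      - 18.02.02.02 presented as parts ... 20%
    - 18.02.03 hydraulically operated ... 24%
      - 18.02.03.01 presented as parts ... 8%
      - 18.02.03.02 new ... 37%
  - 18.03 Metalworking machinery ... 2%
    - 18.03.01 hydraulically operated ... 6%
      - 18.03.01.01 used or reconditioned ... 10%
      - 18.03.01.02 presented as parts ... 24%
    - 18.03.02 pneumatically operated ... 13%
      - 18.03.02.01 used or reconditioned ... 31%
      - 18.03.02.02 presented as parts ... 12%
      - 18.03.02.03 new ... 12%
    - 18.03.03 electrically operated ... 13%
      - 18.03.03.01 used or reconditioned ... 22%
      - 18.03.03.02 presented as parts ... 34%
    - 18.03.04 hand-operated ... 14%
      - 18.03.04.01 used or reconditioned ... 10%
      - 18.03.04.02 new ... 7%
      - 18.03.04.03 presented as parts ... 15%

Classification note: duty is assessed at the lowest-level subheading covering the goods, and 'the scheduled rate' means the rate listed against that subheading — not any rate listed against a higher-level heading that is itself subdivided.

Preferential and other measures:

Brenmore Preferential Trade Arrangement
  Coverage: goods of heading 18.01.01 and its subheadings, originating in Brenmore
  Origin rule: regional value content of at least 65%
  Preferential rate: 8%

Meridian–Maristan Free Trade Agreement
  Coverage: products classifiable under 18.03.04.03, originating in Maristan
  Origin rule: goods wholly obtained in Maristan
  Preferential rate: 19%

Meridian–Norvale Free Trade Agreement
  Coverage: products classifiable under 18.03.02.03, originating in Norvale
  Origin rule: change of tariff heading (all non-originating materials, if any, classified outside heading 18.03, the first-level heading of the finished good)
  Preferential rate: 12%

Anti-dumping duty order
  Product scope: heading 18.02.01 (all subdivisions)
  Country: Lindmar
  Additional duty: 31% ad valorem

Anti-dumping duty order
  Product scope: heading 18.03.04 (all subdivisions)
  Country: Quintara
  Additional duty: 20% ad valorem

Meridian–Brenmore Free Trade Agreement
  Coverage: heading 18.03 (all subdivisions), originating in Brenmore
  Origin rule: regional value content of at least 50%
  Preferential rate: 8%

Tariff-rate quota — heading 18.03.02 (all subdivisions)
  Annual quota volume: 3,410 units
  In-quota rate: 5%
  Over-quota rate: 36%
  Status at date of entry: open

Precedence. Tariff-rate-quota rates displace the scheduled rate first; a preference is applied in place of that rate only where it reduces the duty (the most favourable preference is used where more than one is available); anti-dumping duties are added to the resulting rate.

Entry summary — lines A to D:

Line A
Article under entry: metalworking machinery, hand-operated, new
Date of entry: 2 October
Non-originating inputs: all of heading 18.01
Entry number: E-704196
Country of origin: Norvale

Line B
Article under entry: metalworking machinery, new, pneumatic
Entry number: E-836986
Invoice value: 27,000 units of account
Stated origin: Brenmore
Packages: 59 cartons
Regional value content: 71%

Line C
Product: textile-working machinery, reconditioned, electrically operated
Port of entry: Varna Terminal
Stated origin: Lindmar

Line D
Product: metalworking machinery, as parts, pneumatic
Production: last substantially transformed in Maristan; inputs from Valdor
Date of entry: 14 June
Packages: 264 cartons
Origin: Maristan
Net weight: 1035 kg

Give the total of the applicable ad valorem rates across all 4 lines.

Line A: metalworking → 18.03; hand-operated → 18.03.04; new → 18.03.04.02. Scheduled 7%. Norvale agreement on 18.03.02.03: 18.03.04.02 not covered. → 7%.
Line B: metalworking → 18.03; pneumatic → 18.03.02; new → 18.03.02.03. Scheduled 12%. quota on 18.03.02 open → in-quota 5%; Brenmore agreement on 18.01.01: 18.03.02.03 not covered; Brenmore agreement on 18.03: RVC ≥ 50% → 8% available; preference 8% not lower than 5% → no reduction. → 5%.
Line C: textile-working → 18.02; electrically operated → 18.02.01; reconditioned → 18.02.01.01. Scheduled 36%. anti-dumping (Lindmar, 18.02.01): +31%; total 36% + 31% = 67%. → 67%.
Line D: metalworking → 18.03; pneumatic → 18.03.02; as parts → 18.03.02.02. Scheduled 12%. quota on 18.03.02 open → in-quota 5%; Maristan agreement on 18.03.04.03: 18.03.02.02 not covered. → 5%.
Sum: 7% + 5% + 67% + 5% = 84%.

84%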